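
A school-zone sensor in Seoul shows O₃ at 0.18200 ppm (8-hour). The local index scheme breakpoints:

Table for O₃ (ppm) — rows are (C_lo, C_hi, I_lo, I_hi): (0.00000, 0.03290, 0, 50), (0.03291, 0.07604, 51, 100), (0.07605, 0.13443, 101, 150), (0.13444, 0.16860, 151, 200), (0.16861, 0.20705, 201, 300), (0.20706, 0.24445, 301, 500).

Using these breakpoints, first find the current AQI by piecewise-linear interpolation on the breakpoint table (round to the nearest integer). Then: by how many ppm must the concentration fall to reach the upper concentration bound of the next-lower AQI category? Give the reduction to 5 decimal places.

0.01340

O₃ 0.18200: bracket 0.16861–0.20705 → index 201–300; slope 99/0.03844, offset 0.01339.
AQI = 201 + 99/0.03844·0.01339 ≈ 235.49 ⇒ 235.
Current AQI 235 is in the Very Unhealthy range (201–300). The next-lower category tops out at AQI 200, whose upper concentration bound is 0.16860 ppm.
Reduction needed = 0.18200 − 0.16860 = 0.01340 ppm.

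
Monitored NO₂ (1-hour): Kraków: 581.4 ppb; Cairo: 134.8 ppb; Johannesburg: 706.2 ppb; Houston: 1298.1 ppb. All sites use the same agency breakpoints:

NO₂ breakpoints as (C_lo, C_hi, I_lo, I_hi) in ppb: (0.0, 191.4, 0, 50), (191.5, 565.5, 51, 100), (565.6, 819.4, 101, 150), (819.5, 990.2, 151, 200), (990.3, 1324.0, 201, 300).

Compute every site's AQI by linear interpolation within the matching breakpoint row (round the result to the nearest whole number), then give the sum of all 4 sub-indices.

559

Kraków: 581.4 ∈ [565.6, 819.4] ↔ index [101, 150].
101 + (581.4−565.6)·(150−101)/(819.4−565.6) = 101 + 15.8·49/253.8 ≈ 104.05, so AQI = 104.
Cairo: row 0.0–191.4 (AQI 0–50). (50−0)·(134.8−0.0)/(191.4−0.0) + 0 = 50·134.8/191.4 + 0 ≈ 35.21 → 35.
Johannesburg: 706.2 ∈ [565.6, 819.4] ↔ index [101, 150].
101 + (706.2−565.6)·(150−101)/(819.4−565.6) = 101 + 140.6·49/253.8 ≈ 128.14, so AQI = 128.
Houston: 1298.1 lies in 990.3–1324.0, so I_lo=201, I_hi=300, C_lo=990.3, C_hi=1324.0.
(300−201)/(1324.0−990.3) × (1298.1−990.3) + 201 = 99/333.7 × 307.8 + 201 ≈ 292.32 → 292.
AQIs: Kraków=104, Cairo=35, Johannesburg=128, Houston=292. Sum = 104 + 35 + 128 + 292 = 559.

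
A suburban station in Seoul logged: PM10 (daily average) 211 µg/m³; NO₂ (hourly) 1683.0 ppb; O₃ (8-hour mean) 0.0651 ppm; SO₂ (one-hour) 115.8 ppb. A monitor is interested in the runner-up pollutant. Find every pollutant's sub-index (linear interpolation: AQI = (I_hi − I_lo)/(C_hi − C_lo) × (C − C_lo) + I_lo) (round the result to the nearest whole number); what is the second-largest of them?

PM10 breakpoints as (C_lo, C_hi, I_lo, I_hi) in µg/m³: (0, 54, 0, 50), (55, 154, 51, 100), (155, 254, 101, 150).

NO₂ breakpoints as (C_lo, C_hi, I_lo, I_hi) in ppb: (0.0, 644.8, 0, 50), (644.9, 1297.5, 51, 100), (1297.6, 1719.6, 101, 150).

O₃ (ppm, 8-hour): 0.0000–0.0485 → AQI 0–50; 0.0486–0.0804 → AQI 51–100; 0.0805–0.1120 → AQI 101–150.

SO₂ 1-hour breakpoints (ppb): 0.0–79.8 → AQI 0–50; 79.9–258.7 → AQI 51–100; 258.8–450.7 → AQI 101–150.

PM10 211: bracket 155–254 → index 101–150; slope 49/99, offset 56.
AQI = 101 + 49/99·56 ≈ 128.72 ⇒ 129.
NO₂ 1683.0: bracket 1297.6–1719.6 → index 101–150; slope 49/422.0, offset 385.4.
AQI = 101 + 49/422.0·385.4 ≈ 145.75 ⇒ 146.
O₃: 0.0651 lies in 0.0486–0.0804, so I_lo=51, I_hi=100, C_lo=0.0486, C_hi=0.0804.
(100−51)/(0.0804−0.0486) × (0.0651−0.0486) + 51 = 49/0.0318 × 0.0165 + 51 ≈ 76.42 → 76.
SO₂: 115.8 ∈ [79.9, 258.7] ↔ index [51, 100].
51 + (115.8−79.9)·(100−51)/(258.7−79.9) = 51 + 35.9·49/178.8 ≈ 60.84, so AQI = 61.
Sub-indices: PM10→129, NO₂→146, O₃→76, SO₂→61. Ranked high→low: 146, 129, 76, 61. Second-highest sub-index = 129.

129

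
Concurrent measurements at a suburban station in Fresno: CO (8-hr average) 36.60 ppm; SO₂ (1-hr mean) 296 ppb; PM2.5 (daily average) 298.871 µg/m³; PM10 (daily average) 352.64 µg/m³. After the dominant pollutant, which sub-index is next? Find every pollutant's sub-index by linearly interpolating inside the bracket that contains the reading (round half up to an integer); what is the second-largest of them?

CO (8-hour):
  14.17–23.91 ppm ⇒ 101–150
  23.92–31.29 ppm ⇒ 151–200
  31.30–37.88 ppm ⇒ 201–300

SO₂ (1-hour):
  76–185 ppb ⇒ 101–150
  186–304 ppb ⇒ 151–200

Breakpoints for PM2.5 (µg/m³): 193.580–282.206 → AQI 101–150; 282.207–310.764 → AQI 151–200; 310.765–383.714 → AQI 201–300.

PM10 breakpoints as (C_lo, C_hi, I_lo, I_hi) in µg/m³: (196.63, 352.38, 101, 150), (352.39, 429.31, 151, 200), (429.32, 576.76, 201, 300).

CO: 36.60 ∈ [31.30, 37.88] ↔ index [201, 300].
201 + (36.60−31.30)·(300−201)/(37.88−31.30) = 201 + 5.30·99/6.58 ≈ 280.74, so AQI = 281.
SO₂: row 186–304 (AQI 151–200). (200−151)·(296−186)/(304−186) + 151 = 49·110/118 + 151 ≈ 196.68 → 197.
PM2.5: 298.871 lies in 282.207–310.764, so I_lo=151, I_hi=200, C_lo=282.207, C_hi=310.764.
(200−151)/(310.764−282.207) × (298.871−282.207) + 151 = 49/28.557 × 16.664 + 151 ≈ 179.59 → 180.
PM10: 352.64 lies in 352.39–429.31, so I_lo=151, I_hi=200, C_lo=352.39, C_hi=429.31.
(200−151)/(429.31−352.39) × (352.64−352.39) + 151 = 49/76.92 × 0.25 + 151 ≈ 151.16 → 151.
Sub-indices: CO→281, SO₂→197, PM2.5→180, PM10→151. Ranked high→low: 281, 197, 180, 151. Second-highest sub-index = 197.

197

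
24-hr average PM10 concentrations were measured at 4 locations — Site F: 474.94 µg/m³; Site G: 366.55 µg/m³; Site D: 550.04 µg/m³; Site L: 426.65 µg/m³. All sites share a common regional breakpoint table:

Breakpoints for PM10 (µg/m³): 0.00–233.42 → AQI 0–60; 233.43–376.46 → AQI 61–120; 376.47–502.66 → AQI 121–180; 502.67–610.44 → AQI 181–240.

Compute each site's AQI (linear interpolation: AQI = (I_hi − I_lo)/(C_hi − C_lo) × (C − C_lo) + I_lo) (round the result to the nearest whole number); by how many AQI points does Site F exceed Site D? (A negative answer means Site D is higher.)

-40

Site F: row 376.47–502.66 (AQI 121–180). (180−121)·(474.94−376.47)/(502.66−376.47) + 121 = 59·98.47/126.19 + 121 ≈ 167.04 → 167.
Site G: 366.55 lies in 233.43–376.46, so I_lo=61, I_hi=120, C_lo=233.43, C_hi=376.46.
(120−61)/(376.46−233.43) × (366.55−233.43) + 61 = 59/143.03 × 133.12 + 61 ≈ 115.91 → 116.
Site D: 550.04 ∈ [502.67, 610.44] ↔ index [181, 240].
181 + (550.04−502.67)·(240−181)/(610.44−502.67) = 181 + 47.37·59/107.77 ≈ 206.93, so AQI = 207.
Site L: 426.65 ∈ [376.47, 502.66] ↔ index [121, 180].
121 + (426.65−376.47)·(180−121)/(502.66−376.47) = 121 + 50.18·59/126.19 ≈ 144.46, so AQI = 144.
AQIs: Site F=167, Site G=116, Site D=207, Site L=144. Site F (167) − Site D (207) = -40.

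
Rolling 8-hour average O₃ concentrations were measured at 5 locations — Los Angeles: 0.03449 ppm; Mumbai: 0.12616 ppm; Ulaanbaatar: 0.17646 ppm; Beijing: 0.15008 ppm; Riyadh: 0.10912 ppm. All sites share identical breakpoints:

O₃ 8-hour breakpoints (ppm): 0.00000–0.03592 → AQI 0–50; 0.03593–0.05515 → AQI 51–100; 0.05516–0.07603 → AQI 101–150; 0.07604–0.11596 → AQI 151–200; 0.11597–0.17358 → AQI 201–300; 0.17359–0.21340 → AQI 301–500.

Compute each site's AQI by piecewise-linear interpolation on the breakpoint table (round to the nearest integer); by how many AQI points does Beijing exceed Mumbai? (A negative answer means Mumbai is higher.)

41

Los Angeles: 0.03449 lies in 0.00000–0.03592, so I_lo=0, I_hi=50, C_lo=0.00000, C_hi=0.03592.
(50−0)/(0.03592−0.00000) × (0.03449−0.00000) + 0 = 50/0.03592 × 0.03449 + 0 ≈ 48.01 → 48.
Mumbai 0.12616: bracket 0.11597–0.17358 → index 201–300; slope 99/0.05761, offset 0.01019.
AQI = 201 + 99/0.05761·0.01019 ≈ 218.51 ⇒ 219.
Ulaanbaatar: 0.17646 lies in 0.17359–0.21340, so I_lo=301, I_hi=500, C_lo=0.17359, C_hi=0.21340.
(500−301)/(0.21340−0.17359) × (0.17646−0.17359) + 301 = 199/0.03981 × 0.00287 + 301 ≈ 315.35 → 315.
Beijing: row 0.11597–0.17358 (AQI 201–300). (300−201)·(0.15008−0.11597)/(0.17358−0.11597) + 201 = 99·0.03411/0.05761 + 201 ≈ 259.62 → 260.
Riyadh: row 0.07604–0.11596 (AQI 151–200). (200−151)·(0.10912−0.07604)/(0.11596−0.07604) + 151 = 49·0.03308/0.03992 + 151 ≈ 191.60 → 192.
AQIs: Los Angeles=48, Mumbai=219, Ulaanbaatar=315, Beijing=260, Riyadh=192. Beijing (260) − Mumbai (219) = 41.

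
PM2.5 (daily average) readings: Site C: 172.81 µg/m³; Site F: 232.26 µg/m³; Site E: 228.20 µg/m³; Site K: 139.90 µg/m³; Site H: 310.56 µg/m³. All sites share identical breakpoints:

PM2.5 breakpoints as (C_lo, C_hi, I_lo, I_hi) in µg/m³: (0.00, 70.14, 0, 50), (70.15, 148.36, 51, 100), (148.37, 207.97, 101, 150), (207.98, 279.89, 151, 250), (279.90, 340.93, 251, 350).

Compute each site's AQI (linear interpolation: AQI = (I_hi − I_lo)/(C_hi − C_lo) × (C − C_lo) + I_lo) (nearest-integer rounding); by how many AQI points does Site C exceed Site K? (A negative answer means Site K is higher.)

Site C 172.81: bracket 148.37–207.97 → index 101–150; slope 49/59.60, offset 24.44.
AQI = 101 + 49/59.60·24.44 ≈ 121.09 ⇒ 121.
Site F 232.26: bracket 207.98–279.89 → index 151–250; slope 99/71.91, offset 24.28.
AQI = 151 + 99/71.91·24.28 ≈ 184.43 ⇒ 184.
Site E 228.20: bracket 207.98–279.89 → index 151–250; slope 99/71.91, offset 20.22.
AQI = 151 + 99/71.91·20.22 ≈ 178.84 ⇒ 179.
Site K: 139.90 ∈ [70.15, 148.36] ↔ index [51, 100].
51 + (139.90−70.15)·(100−51)/(148.36−70.15) = 51 + 69.75·49/78.21 ≈ 94.70, so AQI = 95.
Site H 310.56: bracket 279.90–340.93 → index 251–350; slope 99/61.03, offset 30.66.
AQI = 251 + 99/61.03·30.66 ≈ 300.74 ⇒ 301.
AQIs: Site C=121, Site F=184, Site E=179, Site K=95, Site H=301. Site C (121) − Site K (95) = 26.

26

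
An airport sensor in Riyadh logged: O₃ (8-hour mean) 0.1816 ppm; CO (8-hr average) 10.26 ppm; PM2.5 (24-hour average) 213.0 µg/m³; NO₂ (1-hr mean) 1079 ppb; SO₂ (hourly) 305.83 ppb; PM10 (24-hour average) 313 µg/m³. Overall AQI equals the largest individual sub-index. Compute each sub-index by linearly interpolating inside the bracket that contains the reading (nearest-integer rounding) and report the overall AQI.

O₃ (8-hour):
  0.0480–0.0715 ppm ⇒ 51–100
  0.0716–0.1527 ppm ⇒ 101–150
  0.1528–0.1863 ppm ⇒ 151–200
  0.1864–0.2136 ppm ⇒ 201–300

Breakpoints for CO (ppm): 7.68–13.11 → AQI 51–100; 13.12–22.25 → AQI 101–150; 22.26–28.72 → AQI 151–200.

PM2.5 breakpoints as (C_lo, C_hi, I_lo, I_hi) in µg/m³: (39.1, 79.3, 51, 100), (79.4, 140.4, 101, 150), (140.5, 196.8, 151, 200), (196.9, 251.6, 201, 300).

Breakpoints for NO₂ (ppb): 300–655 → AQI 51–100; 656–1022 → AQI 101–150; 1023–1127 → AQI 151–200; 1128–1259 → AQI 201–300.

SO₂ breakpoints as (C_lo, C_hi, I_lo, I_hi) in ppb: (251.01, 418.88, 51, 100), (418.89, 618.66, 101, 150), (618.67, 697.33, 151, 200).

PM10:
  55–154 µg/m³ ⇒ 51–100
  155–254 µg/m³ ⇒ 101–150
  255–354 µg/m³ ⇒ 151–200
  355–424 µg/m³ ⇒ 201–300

O₃ 0.1816: bracket 0.1528–0.1863 → index 151–200; slope 49/0.0335, offset 0.0288.
AQI = 151 + 49/0.0335·0.0288 ≈ 193.13 ⇒ 193.
CO 10.26: bracket 7.68–13.11 → index 51–100; slope 49/5.43, offset 2.58.
AQI = 51 + 49/5.43·2.58 ≈ 74.28 ⇒ 74.
PM2.5: 213.0 lies in 196.9–251.6, so I_lo=201, I_hi=300, C_lo=196.9, C_hi=251.6.
(300−201)/(251.6−196.9) × (213.0−196.9) + 201 = 99/54.7 × 16.1 + 201 ≈ 230.14 → 230.
NO₂ 1079: bracket 1023–1127 → index 151–200; slope 49/104, offset 56.
AQI = 151 + 49/104·56 ≈ 177.38 ⇒ 177.
SO₂: 305.83 ∈ [251.01, 418.88] ↔ index [51, 100].
51 + (305.83−251.01)·(100−51)/(418.88−251.01) = 51 + 54.82·49/167.87 ≈ 67.00, so AQI = 67.
PM10: 313 ∈ [255, 354] ↔ index [151, 200].
151 + (313−255)·(200−151)/(354−255) = 151 + 58·49/99 ≈ 179.71, so AQI = 180.
Sub-indices: O₃→193, CO→74, PM2.5→230, NO₂→177, SO₂→67, PM10→180. Overall AQI = max = 230; dominant pollutant is PM2.5.

230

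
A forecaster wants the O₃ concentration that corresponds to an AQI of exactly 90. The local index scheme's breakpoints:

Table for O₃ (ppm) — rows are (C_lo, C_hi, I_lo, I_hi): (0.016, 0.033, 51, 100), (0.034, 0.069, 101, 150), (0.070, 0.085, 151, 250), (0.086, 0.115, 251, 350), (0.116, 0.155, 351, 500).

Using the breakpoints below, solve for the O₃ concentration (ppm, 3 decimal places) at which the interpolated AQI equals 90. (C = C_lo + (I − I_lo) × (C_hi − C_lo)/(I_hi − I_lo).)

AQI 90 lies in the 51–100 band, which corresponds to 0.016–0.033 ppm.
C = 0.016 + (90−51)×(0.033−0.016)/(100−51) = 0.016 + 39×0.017/49 ≈ 0.02953 ppm → 0.030 ppm to 3 dp.

0.030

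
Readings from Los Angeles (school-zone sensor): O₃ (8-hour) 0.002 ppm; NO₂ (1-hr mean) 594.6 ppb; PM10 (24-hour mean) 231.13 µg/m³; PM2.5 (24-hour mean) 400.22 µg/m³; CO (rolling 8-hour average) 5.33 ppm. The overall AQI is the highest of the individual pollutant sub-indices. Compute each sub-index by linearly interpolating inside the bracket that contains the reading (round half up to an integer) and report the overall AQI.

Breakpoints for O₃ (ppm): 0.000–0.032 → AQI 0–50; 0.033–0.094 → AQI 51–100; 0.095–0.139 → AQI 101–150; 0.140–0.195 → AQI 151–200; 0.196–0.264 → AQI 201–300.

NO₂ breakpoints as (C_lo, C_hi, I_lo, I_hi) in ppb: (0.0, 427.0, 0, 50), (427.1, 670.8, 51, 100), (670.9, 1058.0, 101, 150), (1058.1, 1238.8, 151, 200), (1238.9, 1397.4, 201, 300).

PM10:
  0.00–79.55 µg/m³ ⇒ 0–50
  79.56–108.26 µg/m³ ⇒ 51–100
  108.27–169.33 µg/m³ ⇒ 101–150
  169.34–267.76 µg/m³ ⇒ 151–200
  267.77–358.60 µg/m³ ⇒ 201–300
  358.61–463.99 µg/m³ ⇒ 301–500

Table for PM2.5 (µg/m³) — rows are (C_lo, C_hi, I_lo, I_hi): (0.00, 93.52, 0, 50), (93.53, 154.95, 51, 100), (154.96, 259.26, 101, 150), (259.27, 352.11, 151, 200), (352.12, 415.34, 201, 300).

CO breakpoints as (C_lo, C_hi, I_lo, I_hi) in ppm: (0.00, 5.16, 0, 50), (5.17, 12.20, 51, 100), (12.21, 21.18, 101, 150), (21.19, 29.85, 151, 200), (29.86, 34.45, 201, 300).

O₃: row 0.000–0.032 (AQI 0–50). (50−0)·(0.002−0.000)/(0.032−0.000) + 0 = 50·0.002/0.032 + 0 ≈ 3.13 → 3.
NO₂: 594.6 ∈ [427.1, 670.8] ↔ index [51, 100].
51 + (594.6−427.1)·(100−51)/(670.8−427.1) = 51 + 167.5·49/243.7 ≈ 84.68, so AQI = 85.
PM10 231.13: bracket 169.34–267.76 → index 151–200; slope 49/98.42, offset 61.79.
AQI = 151 + 49/98.42·61.79 ≈ 181.76 ⇒ 182.
PM2.5: row 352.12–415.34 (AQI 201–300). (300−201)·(400.22−352.12)/(415.34−352.12) + 201 = 99·48.10/63.22 + 201 ≈ 276.32 → 276.
CO: 5.33 ∈ [5.17, 12.20] ↔ index [51, 100].
51 + (5.33−5.17)·(100−51)/(12.20−5.17) = 51 + 0.16·49/7.03 ≈ 52.12, so AQI = 52.
Sub-indices: O₃→3, NO₂→85, PM10→182, PM2.5→276, CO→52. Overall AQI = max = 276; dominant pollutant is PM2.5.
AQI 276: Very Unhealthy.

276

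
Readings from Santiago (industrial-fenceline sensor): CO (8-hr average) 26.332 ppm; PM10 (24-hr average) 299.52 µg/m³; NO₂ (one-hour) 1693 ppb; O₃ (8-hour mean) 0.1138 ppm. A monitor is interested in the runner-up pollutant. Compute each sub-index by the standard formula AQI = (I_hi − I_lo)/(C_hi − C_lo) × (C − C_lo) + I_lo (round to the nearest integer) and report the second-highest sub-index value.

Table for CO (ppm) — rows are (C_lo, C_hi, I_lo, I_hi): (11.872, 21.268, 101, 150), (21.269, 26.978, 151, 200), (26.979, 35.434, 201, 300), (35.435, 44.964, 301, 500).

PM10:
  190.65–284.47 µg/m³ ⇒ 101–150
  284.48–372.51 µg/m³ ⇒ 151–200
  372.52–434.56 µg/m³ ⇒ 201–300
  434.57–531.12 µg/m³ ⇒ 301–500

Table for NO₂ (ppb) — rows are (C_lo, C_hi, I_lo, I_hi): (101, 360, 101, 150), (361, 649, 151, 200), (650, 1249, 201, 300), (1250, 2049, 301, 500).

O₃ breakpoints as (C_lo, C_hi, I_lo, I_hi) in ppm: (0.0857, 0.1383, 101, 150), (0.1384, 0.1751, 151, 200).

194

CO: 26.332 lies in 21.269–26.978, so I_lo=151, I_hi=200, C_lo=21.269, C_hi=26.978.
(200−151)/(26.978−21.269) × (26.332−21.269) + 151 = 49/5.709 × 5.063 + 151 ≈ 194.46 → 194.
PM10: 299.52 ∈ [284.48, 372.51] ↔ index [151, 200].
151 + (299.52−284.48)·(200−151)/(372.51−284.48) = 151 + 15.04·49/88.03 ≈ 159.37, so AQI = 159.
NO₂ 1693: bracket 1250–2049 → index 301–500; slope 199/799, offset 443.
AQI = 301 + 199/799·443 ≈ 411.33 ⇒ 411.
O₃ 0.1138: bracket 0.0857–0.1383 → index 101–150; slope 49/0.0526, offset 0.0281.
AQI = 101 + 49/0.0526·0.0281 ≈ 127.18 ⇒ 127.
Sub-indices: CO→194, PM10→159, NO₂→411, O₃→127. Ranked high→low: 411, 194, 159, 127. Second-highest sub-index = 194.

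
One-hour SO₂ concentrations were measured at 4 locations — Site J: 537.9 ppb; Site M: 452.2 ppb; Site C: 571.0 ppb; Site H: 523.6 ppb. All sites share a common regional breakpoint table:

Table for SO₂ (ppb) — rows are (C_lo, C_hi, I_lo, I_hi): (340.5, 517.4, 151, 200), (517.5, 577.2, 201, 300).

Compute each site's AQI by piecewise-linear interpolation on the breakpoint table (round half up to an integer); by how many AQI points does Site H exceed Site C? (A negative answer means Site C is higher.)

Site J 537.9: bracket 517.5–577.2 → index 201–300; slope 99/59.7, offset 20.4.
AQI = 201 + 99/59.7·20.4 ≈ 234.83 ⇒ 235.
Site M: 452.2 ∈ [340.5, 517.4] ↔ index [151, 200].
151 + (452.2−340.5)·(200−151)/(517.4−340.5) = 151 + 111.7·49/176.9 ≈ 181.94, so AQI = 182.
Site C: 571.0 ∈ [517.5, 577.2] ↔ index [201, 300].
201 + (571.0−517.5)·(300−201)/(577.2−517.5) = 201 + 53.5·99/59.7 ≈ 289.72, so AQI = 290.
Site H: 523.6 lies in 517.5–577.2, so I_lo=201, I_hi=300, C_lo=517.5, C_hi=577.2.
(300−201)/(577.2−517.5) × (523.6−517.5) + 201 = 99/59.7 × 6.1 + 201 ≈ 211.12 → 211.
AQIs: Site J=235, Site M=182, Site C=290, Site H=211. Site H (211) − Site C (290) = -79.

-79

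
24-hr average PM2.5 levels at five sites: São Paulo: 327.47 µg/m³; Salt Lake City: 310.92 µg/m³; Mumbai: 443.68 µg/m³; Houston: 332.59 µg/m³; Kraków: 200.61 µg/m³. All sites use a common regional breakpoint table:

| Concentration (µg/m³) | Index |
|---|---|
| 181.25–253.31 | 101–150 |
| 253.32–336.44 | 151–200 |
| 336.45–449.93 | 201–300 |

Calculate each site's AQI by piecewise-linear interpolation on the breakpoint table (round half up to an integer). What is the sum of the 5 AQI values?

987

São Paulo: 327.47 lies in 253.32–336.44, so I_lo=151, I_hi=200, C_lo=253.32, C_hi=336.44.
(200−151)/(336.44−253.32) × (327.47−253.32) + 151 = 49/83.12 × 74.15 + 151 ≈ 194.71 → 195.
Salt Lake City 310.92: bracket 253.32–336.44 → index 151–200; slope 49/83.12, offset 57.60.
AQI = 151 + 49/83.12·57.60 ≈ 184.96 ⇒ 185.
Mumbai: 443.68 lies in 336.45–449.93, so I_lo=201, I_hi=300, C_lo=336.45, C_hi=449.93.
(300−201)/(449.93−336.45) × (443.68−336.45) + 201 = 99/113.48 × 107.23 + 201 ≈ 294.55 → 295.
Houston: 332.59 ∈ [253.32, 336.44] ↔ index [151, 200].
151 + (332.59−253.32)·(200−151)/(336.44−253.32) = 151 + 79.27·49/83.12 ≈ 197.73, so AQI = 198.
Kraków: 200.61 lies in 181.25–253.31, so I_lo=101, I_hi=150, C_lo=181.25, C_hi=253.31.
(150−101)/(253.31−181.25) × (200.61−181.25) + 101 = 49/72.06 × 19.36 + 101 ≈ 114.16 → 114.
AQIs: São Paulo=195, Salt Lake City=185, Mumbai=295, Houston=198, Kraków=114. Sum = 195 + 185 + 295 + 198 + 114 = 987.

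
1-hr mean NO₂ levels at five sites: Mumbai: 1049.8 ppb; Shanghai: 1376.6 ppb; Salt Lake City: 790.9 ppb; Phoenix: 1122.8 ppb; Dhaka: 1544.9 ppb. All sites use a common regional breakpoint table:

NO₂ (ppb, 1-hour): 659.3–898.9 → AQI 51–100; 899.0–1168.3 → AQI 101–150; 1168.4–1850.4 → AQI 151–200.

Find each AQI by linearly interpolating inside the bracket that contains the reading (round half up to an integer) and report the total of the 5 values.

692

Mumbai: 1049.8 lies in 899.0–1168.3, so I_lo=101, I_hi=150, C_lo=899.0, C_hi=1168.3.
(150−101)/(1168.3−899.0) × (1049.8−899.0) + 101 = 49/269.3 × 150.8 + 101 ≈ 128.44 → 128.
Shanghai: row 1168.4–1850.4 (AQI 151–200). (200−151)·(1376.6−1168.4)/(1850.4−1168.4) + 151 = 49·208.2/682.0 + 151 ≈ 165.96 → 166.
Salt Lake City 790.9: bracket 659.3–898.9 → index 51–100; slope 49/239.6, offset 131.6.
AQI = 51 + 49/239.6·131.6 ≈ 77.91 ⇒ 78.
Phoenix: row 899.0–1168.3 (AQI 101–150). (150−101)·(1122.8−899.0)/(1168.3−899.0) + 101 = 49·223.8/269.3 + 101 ≈ 141.72 → 142.
Dhaka: 1544.9 lies in 1168.4–1850.4, so I_lo=151, I_hi=200, C_lo=1168.4, C_hi=1850.4.
(200−151)/(1850.4−1168.4) × (1544.9−1168.4) + 151 = 49/682.0 × 376.5 + 151 ≈ 178.05 → 178.
AQIs: Mumbai=128, Shanghai=166, Salt Lake City=78, Phoenix=142, Dhaka=178. Sum = 128 + 166 + 78 + 142 + 178 = 692.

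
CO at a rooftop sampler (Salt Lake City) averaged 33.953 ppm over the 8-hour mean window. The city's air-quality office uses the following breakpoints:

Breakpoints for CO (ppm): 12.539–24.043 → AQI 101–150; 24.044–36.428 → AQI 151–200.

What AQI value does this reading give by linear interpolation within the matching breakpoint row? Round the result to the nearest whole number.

CO: 33.953 lies in 24.044–36.428, so I_lo=151, I_hi=200, C_lo=24.044, C_hi=36.428.
(200−151)/(36.428−24.044) × (33.953−24.044) + 151 = 49/12.384 × 9.909 + 151 ≈ 190.21 → 190.
AQI 190 falls in the Unhealthy category.

190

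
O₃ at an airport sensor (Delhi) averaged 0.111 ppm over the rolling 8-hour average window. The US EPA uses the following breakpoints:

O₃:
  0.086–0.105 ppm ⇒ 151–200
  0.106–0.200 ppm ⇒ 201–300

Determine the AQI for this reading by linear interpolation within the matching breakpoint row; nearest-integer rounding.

206

O₃: 0.111 lies in 0.106–0.200, so I_lo=201, I_hi=300, C_lo=0.106, C_hi=0.200.
(300−201)/(0.200−0.106) × (0.111−0.106) + 201 = 99/0.094 × 0.005 + 201 ≈ 206.27 → 206.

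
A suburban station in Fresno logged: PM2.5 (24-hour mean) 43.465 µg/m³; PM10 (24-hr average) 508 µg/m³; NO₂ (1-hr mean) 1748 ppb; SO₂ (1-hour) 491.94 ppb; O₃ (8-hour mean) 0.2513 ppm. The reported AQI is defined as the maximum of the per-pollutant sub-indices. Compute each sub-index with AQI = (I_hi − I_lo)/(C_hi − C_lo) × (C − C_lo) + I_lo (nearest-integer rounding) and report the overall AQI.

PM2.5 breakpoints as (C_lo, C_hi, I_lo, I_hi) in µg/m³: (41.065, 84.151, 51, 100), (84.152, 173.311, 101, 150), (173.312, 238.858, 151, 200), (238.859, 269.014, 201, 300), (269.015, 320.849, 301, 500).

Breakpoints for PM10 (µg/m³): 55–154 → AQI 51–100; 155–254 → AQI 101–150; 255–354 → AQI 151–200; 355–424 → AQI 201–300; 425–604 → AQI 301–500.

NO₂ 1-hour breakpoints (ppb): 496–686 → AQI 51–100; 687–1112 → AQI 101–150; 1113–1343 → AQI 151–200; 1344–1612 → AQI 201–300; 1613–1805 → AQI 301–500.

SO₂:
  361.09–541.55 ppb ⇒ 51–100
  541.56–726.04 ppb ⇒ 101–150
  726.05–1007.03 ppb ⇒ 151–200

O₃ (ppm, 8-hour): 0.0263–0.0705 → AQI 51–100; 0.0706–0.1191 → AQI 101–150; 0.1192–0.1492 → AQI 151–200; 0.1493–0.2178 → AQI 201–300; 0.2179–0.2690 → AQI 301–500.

PM2.5: row 41.065–84.151 (AQI 51–100). (100−51)·(43.465−41.065)/(84.151−41.065) + 51 = 49·2.400/43.086 + 51 ≈ 53.73 → 54.
PM10: 508 lies in 425–604, so I_lo=301, I_hi=500, C_lo=425, C_hi=604.
(500−301)/(604−425) × (508−425) + 301 = 199/179 × 83 + 301 ≈ 393.27 → 393.
NO₂: 1748 ∈ [1613, 1805] ↔ index [301, 500].
301 + (1748−1613)·(500−301)/(1805−1613) = 301 + 135·199/192 ≈ 440.92, so AQI = 441.
SO₂: 491.94 ∈ [361.09, 541.55] ↔ index [51, 100].
51 + (491.94−361.09)·(100−51)/(541.55−361.09) = 51 + 130.85·49/180.46 ≈ 86.53, so AQI = 87.
O₃: 0.2513 lies in 0.2179–0.2690, so I_lo=301, I_hi=500, C_lo=0.2179, C_hi=0.2690.
(500−301)/(0.2690−0.2179) × (0.2513−0.2179) + 301 = 199/0.0511 × 0.0334 + 301 ≈ 431.07 → 431.
Sub-indices: PM2.5→54, PM10→393, NO₂→441, SO₂→87, O₃→431. Overall AQI = max = 441; dominant pollutant is NO₂.

441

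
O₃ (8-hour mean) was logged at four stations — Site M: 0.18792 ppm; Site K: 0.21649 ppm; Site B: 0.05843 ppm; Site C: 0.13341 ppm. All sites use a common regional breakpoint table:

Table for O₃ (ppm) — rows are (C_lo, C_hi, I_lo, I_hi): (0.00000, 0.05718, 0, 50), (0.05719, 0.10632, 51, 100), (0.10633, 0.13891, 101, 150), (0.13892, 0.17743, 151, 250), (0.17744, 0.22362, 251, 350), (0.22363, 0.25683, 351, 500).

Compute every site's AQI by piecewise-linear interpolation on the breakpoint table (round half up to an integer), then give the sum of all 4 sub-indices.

802

Site M: 0.18792 lies in 0.17744–0.22362, so I_lo=251, I_hi=350, C_lo=0.17744, C_hi=0.22362.
(350−251)/(0.22362−0.17744) × (0.18792−0.17744) + 251 = 99/0.04618 × 0.01048 + 251 ≈ 273.47 → 273.
Site K: row 0.17744–0.22362 (AQI 251–350). (350−251)·(0.21649−0.17744)/(0.22362−0.17744) + 251 = 99·0.03905/0.04618 + 251 ≈ 334.71 → 335.
Site B: 0.05843 ∈ [0.05719, 0.10632] ↔ index [51, 100].
51 + (0.05843−0.05719)·(100−51)/(0.10632−0.05719) = 51 + 0.00124·49/0.04913 ≈ 52.24, so AQI = 52.
Site C: 0.13341 ∈ [0.10633, 0.13891] ↔ index [101, 150].
101 + (0.13341−0.10633)·(150−101)/(0.13891−0.10633) = 101 + 0.02708·49/0.03258 ≈ 141.73, so AQI = 142.
AQIs: Site M=273, Site K=335, Site B=52, Site C=142. Sum = 273 + 335 + 52 + 142 = 802.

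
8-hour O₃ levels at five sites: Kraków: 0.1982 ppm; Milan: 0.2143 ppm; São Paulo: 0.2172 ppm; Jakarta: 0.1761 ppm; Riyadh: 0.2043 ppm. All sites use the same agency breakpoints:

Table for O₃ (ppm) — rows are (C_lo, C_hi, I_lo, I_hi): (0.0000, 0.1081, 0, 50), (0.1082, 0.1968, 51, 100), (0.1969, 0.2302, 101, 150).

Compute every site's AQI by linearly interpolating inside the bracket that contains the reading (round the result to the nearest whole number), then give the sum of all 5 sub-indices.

562

Kraków: row 0.1969–0.2302 (AQI 101–150). (150−101)·(0.1982−0.1969)/(0.2302−0.1969) + 101 = 49·0.0013/0.0333 + 101 ≈ 102.91 → 103.
Milan: 0.2143 ∈ [0.1969, 0.2302] ↔ index [101, 150].
101 + (0.2143−0.1969)·(150−101)/(0.2302−0.1969) = 101 + 0.0174·49/0.0333 ≈ 126.60, so AQI = 127.
São Paulo 0.2172: bracket 0.1969–0.2302 → index 101–150; slope 49/0.0333, offset 0.0203.
AQI = 101 + 49/0.0333·0.0203 ≈ 130.87 ⇒ 131.
Jakarta 0.1761: bracket 0.1082–0.1968 → index 51–100; slope 49/0.0886, offset 0.0679.
AQI = 51 + 49/0.0886·0.0679 ≈ 88.55 ⇒ 89.
Riyadh: 0.2043 lies in 0.1969–0.2302, so I_lo=101, I_hi=150, C_lo=0.1969, C_hi=0.2302.
(150−101)/(0.2302−0.1969) × (0.2043−0.1969) + 101 = 49/0.0333 × 0.0074 + 101 ≈ 111.89 → 112.
AQIs: Kraków=103, Milan=127, São Paulo=131, Jakarta=89, Riyadh=112. Sum = 103 + 127 + 131 + 89 + 112 = 562.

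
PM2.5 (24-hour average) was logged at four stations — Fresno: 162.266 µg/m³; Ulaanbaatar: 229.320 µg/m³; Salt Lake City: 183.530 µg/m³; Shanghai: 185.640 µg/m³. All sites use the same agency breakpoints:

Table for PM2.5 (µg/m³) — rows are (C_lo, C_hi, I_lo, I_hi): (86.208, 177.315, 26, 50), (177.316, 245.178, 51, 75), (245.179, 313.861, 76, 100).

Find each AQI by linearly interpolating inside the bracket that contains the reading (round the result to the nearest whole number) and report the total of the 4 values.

222

Fresno: row 86.208–177.315 (AQI 26–50). (50−26)·(162.266−86.208)/(177.315−86.208) + 26 = 24·76.058/91.107 + 26 ≈ 46.04 → 46.
Ulaanbaatar: 229.320 ∈ [177.316, 245.178] ↔ index [51, 75].
51 + (229.320−177.316)·(75−51)/(245.178−177.316) = 51 + 52.004·24/67.862 ≈ 69.39, so AQI = 69.
Salt Lake City: row 177.316–245.178 (AQI 51–75). (75−51)·(183.530−177.316)/(245.178−177.316) + 51 = 24·6.214/67.862 + 51 ≈ 53.20 → 53.
Shanghai: row 177.316–245.178 (AQI 51–75). (75−51)·(185.640−177.316)/(245.178−177.316) + 51 = 24·8.324/67.862 + 51 ≈ 53.94 → 54.
AQIs: Fresno=46, Ulaanbaatar=69, Salt Lake City=53, Shanghai=54. Sum = 46 + 69 + 53 + 54 = 222.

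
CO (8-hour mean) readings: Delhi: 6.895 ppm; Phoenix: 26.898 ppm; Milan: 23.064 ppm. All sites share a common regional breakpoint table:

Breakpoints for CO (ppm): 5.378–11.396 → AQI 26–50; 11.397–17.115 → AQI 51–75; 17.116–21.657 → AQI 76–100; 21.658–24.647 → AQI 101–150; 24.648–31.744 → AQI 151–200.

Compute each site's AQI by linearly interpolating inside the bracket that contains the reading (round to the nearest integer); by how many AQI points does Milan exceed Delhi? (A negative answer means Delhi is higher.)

Delhi: 6.895 ∈ [5.378, 11.396] ↔ index [26, 50].
26 + (6.895−5.378)·(50−26)/(11.396−5.378) = 26 + 1.517·24/6.018 ≈ 32.05, so AQI = 32.
Phoenix: row 24.648–31.744 (AQI 151–200). (200−151)·(26.898−24.648)/(31.744−24.648) + 151 = 49·2.250/7.096 + 151 ≈ 166.54 → 167.
Milan 23.064: bracket 21.658–24.647 → index 101–150; slope 49/2.989, offset 1.406.
AQI = 101 + 49/2.989·1.406 ≈ 124.05 ⇒ 124.
AQIs: Delhi=32, Phoenix=167, Milan=124. Milan (124) − Delhi (32) = 92.

92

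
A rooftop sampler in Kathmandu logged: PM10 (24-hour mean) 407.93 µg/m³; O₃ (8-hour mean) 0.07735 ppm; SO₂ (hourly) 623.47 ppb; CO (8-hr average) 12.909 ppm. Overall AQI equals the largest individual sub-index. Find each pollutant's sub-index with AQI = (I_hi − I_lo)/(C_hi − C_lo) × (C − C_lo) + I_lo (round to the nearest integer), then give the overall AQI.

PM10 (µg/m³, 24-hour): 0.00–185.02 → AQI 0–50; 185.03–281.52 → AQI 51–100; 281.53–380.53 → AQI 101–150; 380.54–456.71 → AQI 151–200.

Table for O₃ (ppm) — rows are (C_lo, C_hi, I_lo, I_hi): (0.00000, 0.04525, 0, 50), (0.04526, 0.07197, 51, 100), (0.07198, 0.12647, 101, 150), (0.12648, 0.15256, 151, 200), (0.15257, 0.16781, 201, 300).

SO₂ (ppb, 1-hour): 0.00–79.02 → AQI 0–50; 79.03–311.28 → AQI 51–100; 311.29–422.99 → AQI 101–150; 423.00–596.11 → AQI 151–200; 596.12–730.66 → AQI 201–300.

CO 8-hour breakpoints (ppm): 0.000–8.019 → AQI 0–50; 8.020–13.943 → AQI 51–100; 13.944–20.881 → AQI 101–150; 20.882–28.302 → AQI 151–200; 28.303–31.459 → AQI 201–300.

PM10: 407.93 lies in 380.54–456.71, so I_lo=151, I_hi=200, C_lo=380.54, C_hi=456.71.
(200−151)/(456.71−380.54) × (407.93−380.54) + 151 = 49/76.17 × 27.39 + 151 ≈ 168.62 → 169.
O₃: 0.07735 lies in 0.07198–0.12647, so I_lo=101, I_hi=150, C_lo=0.07198, C_hi=0.12647.
(150−101)/(0.12647−0.07198) × (0.07735−0.07198) + 101 = 49/0.05449 × 0.00537 + 101 ≈ 105.83 → 106.
SO₂: row 596.12–730.66 (AQI 201–300). (300−201)·(623.47−596.12)/(730.66−596.12) + 201 = 99·27.35/134.54 + 201 ≈ 221.13 → 221.
CO: row 8.020–13.943 (AQI 51–100). (100−51)·(12.909−8.020)/(13.943−8.020) + 51 = 49·4.889/5.923 + 51 ≈ 91.45 → 91.
Sub-indices: PM10→169, O₃→106, SO₂→221, CO→91. Overall AQI = max = 221; dominant pollutant is SO₂.

221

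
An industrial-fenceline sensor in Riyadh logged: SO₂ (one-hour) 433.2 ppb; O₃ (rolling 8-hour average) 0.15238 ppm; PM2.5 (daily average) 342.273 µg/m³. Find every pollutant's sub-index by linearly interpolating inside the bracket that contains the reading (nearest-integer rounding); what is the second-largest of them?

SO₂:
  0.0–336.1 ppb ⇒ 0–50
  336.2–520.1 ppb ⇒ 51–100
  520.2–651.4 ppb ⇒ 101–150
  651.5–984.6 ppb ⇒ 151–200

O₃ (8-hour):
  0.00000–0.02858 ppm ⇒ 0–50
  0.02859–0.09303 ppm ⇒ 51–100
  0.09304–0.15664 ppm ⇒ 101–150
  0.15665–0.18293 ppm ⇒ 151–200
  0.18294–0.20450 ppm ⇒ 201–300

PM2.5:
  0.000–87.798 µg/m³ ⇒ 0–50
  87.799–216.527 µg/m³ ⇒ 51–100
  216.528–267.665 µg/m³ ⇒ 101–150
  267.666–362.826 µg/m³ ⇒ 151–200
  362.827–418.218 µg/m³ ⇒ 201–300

SO₂: 433.2 lies in 336.2–520.1, so I_lo=51, I_hi=100, C_lo=336.2, C_hi=520.1.
(100−51)/(520.1−336.2) × (433.2−336.2) + 51 = 49/183.9 × 97.0 + 51 ≈ 76.85 → 77.
O₃: 0.15238 lies in 0.09304–0.15664, so I_lo=101, I_hi=150, C_lo=0.09304, C_hi=0.15664.
(150−101)/(0.15664−0.09304) × (0.15238−0.09304) + 101 = 49/0.06360 × 0.05934 + 101 ≈ 146.72 → 147.
PM2.5 342.273: bracket 267.666–362.826 → index 151–200; slope 49/95.160, offset 74.607.
AQI = 151 + 49/95.160·74.607 ≈ 189.42 ⇒ 189.
Sub-indices: SO₂→77, O₃→147, PM2.5→189. Ranked high→low: 189, 147, 77. Second-highest sub-index = 147.

147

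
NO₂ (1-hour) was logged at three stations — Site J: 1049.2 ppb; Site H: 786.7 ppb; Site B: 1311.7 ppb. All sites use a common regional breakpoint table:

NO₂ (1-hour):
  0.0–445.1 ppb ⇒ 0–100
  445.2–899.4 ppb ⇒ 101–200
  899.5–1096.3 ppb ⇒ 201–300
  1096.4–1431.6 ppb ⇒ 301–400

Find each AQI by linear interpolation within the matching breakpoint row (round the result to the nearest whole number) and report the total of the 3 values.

816

Site J: 1049.2 ∈ [899.5, 1096.3] ↔ index [201, 300].
201 + (1049.2−899.5)·(300−201)/(1096.3−899.5) = 201 + 149.7·99/196.8 ≈ 276.31, so AQI = 276.
Site H: row 445.2–899.4 (AQI 101–200). (200−101)·(786.7−445.2)/(899.4−445.2) + 101 = 99·341.5/454.2 + 101 ≈ 175.44 → 175.
Site B: 1311.7 lies in 1096.4–1431.6, so I_lo=301, I_hi=400, C_lo=1096.4, C_hi=1431.6.
(400−301)/(1431.6−1096.4) × (1311.7−1096.4) + 301 = 99/335.2 × 215.3 + 301 ≈ 364.59 → 365.
AQIs: Site J=276, Site H=175, Site B=365. Sum = 276 + 175 + 365 = 816.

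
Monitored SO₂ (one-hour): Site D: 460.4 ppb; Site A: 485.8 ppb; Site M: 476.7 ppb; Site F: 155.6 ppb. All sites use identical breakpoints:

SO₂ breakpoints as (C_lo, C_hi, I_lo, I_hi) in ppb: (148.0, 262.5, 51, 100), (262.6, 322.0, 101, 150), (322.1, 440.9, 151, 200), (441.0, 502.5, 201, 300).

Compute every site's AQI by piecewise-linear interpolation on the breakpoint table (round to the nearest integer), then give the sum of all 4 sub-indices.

817

Site D: row 441.0–502.5 (AQI 201–300). (300−201)·(460.4−441.0)/(502.5−441.0) + 201 = 99·19.4/61.5 + 201 ≈ 232.23 → 232.
Site A 485.8: bracket 441.0–502.5 → index 201–300; slope 99/61.5, offset 44.8.
AQI = 201 + 99/61.5·44.8 ≈ 273.12 ⇒ 273.
Site M 476.7: bracket 441.0–502.5 → index 201–300; slope 99/61.5, offset 35.7.
AQI = 201 + 99/61.5·35.7 ≈ 258.47 ⇒ 258.
Site F: 155.6 ∈ [148.0, 262.5] ↔ index [51, 100].
51 + (155.6−148.0)·(100−51)/(262.5−148.0) = 51 + 7.6·49/114.5 ≈ 54.25, so AQI = 54.
AQIs: Site D=232, Site A=273, Site M=258, Site F=54. Sum = 232 + 273 + 258 + 54 = 817.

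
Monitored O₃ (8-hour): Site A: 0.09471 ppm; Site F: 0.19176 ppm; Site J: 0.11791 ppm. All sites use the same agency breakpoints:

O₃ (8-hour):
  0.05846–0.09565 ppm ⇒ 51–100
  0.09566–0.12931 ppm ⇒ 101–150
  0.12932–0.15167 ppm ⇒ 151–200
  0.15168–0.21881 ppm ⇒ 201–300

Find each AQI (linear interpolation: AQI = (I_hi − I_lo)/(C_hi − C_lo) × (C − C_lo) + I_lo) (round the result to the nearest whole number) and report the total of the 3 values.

492

Site A 0.09471: bracket 0.05846–0.09565 → index 51–100; slope 49/0.03719, offset 0.03625.
AQI = 51 + 49/0.03719·0.03625 ≈ 98.76 ⇒ 99.
Site F: 0.19176 ∈ [0.15168, 0.21881] ↔ index [201, 300].
201 + (0.19176−0.15168)·(300−201)/(0.21881−0.15168) = 201 + 0.04008·99/0.06713 ≈ 260.11, so AQI = 260.
Site J: 0.11791 lies in 0.09566–0.12931, so I_lo=101, I_hi=150, C_lo=0.09566, C_hi=0.12931.
(150−101)/(0.12931−0.09566) × (0.11791−0.09566) + 101 = 49/0.03365 × 0.02225 + 101 ≈ 133.40 → 133.
AQIs: Site A=99, Site F=260, Site J=133. Sum = 99 + 260 + 133 = 492.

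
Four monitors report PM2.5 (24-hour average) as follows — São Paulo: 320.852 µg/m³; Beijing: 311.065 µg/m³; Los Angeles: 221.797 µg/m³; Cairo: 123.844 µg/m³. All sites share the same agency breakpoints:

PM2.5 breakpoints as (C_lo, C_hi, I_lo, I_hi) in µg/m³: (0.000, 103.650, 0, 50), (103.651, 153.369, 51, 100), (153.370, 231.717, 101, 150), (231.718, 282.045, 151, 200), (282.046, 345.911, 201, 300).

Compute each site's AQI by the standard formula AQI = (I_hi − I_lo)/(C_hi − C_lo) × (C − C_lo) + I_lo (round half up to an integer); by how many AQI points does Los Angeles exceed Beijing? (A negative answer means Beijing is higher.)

São Paulo: row 282.046–345.911 (AQI 201–300). (300−201)·(320.852−282.046)/(345.911−282.046) + 201 = 99·38.806/63.865 + 201 ≈ 261.15 → 261.
Beijing 311.065: bracket 282.046–345.911 → index 201–300; slope 99/63.865, offset 29.019.
AQI = 201 + 99/63.865·29.019 ≈ 245.98 ⇒ 246.
Los Angeles: 221.797 lies in 153.370–231.717, so I_lo=101, I_hi=150, C_lo=153.370, C_hi=231.717.
(150−101)/(231.717−153.370) × (221.797−153.370) + 101 = 49/78.347 × 68.427 + 101 ≈ 143.80 → 144.
Cairo: 123.844 lies in 103.651–153.369, so I_lo=51, I_hi=100, C_lo=103.651, C_hi=153.369.
(100−51)/(153.369−103.651) × (123.844−103.651) + 51 = 49/49.718 × 20.193 + 51 ≈ 70.90 → 71.
AQIs: São Paulo=261, Beijing=246, Los Angeles=144, Cairo=71. Los Angeles (144) − Beijing (246) = -102.

-102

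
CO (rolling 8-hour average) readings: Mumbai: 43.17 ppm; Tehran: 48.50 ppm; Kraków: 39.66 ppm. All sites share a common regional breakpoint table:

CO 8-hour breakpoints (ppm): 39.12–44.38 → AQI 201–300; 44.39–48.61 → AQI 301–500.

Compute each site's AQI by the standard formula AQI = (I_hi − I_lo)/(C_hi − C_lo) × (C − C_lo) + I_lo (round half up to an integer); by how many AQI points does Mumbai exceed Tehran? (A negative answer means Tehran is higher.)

-218

Mumbai: row 39.12–44.38 (AQI 201–300). (300−201)·(43.17−39.12)/(44.38−39.12) + 201 = 99·4.05/5.26 + 201 ≈ 277.23 → 277.
Tehran 48.50: bracket 44.39–48.61 → index 301–500; slope 199/4.22, offset 4.11.
AQI = 301 + 199/4.22·4.11 ≈ 494.81 ⇒ 495.
Kraków 39.66: bracket 39.12–44.38 → index 201–300; slope 99/5.26, offset 0.54.
AQI = 201 + 99/5.26·0.54 ≈ 211.16 ⇒ 211.
AQIs: Mumbai=277, Tehran=495, Kraków=211. Mumbai (277) − Tehran (495) = -218.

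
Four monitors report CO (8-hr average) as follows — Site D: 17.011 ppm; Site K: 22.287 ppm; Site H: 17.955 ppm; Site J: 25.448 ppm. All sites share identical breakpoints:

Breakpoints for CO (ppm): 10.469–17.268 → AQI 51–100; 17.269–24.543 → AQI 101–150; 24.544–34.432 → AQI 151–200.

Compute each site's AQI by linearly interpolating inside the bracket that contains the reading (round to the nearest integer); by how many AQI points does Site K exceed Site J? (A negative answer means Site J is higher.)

Site D 17.011: bracket 10.469–17.268 → index 51–100; slope 49/6.799, offset 6.542.
AQI = 51 + 49/6.799·6.542 ≈ 98.15 ⇒ 98.
Site K: 22.287 ∈ [17.269, 24.543] ↔ index [101, 150].
101 + (22.287−17.269)·(150−101)/(24.543−17.269) = 101 + 5.018·49/7.274 ≈ 134.80, so AQI = 135.
Site H: 17.955 lies in 17.269–24.543, so I_lo=101, I_hi=150, C_lo=17.269, C_hi=24.543.
(150−101)/(24.543−17.269) × (17.955−17.269) + 101 = 49/7.274 × 0.686 + 101 ≈ 105.62 → 106.
Site J: 25.448 ∈ [24.544, 34.432] ↔ index [151, 200].
151 + (25.448−24.544)·(200−151)/(34.432−24.544) = 151 + 0.904·49/9.888 ≈ 155.48, so AQI = 155.
AQIs: Site D=98, Site K=135, Site H=106, Site J=155. Site K (135) − Site J (155) = -20.

-20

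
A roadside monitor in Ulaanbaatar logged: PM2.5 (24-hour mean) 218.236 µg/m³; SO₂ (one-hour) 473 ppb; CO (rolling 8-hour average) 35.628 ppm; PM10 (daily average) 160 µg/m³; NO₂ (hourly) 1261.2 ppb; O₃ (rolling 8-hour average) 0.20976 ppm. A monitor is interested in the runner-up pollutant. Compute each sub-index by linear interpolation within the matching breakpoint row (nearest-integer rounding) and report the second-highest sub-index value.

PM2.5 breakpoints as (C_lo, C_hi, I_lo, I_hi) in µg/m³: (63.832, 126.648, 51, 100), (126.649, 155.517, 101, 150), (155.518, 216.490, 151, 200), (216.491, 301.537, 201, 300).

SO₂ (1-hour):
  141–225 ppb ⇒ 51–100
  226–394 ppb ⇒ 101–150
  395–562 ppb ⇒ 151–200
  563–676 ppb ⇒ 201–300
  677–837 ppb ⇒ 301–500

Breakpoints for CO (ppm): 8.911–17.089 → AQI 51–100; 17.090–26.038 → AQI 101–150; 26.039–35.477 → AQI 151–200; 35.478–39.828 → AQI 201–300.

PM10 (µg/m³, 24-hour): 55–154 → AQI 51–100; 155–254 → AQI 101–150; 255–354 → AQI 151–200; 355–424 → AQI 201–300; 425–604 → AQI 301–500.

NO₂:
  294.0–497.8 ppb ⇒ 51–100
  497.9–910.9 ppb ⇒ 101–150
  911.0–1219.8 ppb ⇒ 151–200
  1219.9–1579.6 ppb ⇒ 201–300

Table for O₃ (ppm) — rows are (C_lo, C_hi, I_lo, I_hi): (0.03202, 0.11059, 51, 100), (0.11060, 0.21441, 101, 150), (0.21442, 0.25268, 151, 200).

PM2.5: 218.236 ∈ [216.491, 301.537] ↔ index [201, 300].
201 + (218.236−216.491)·(300−201)/(301.537−216.491) = 201 + 1.745·99/85.046 ≈ 203.03, so AQI = 203.
SO₂ 473: bracket 395–562 → index 151–200; slope 49/167, offset 78.
AQI = 151 + 49/167·78 ≈ 173.89 ⇒ 174.
CO: 35.628 lies in 35.478–39.828, so I_lo=201, I_hi=300, C_lo=35.478, C_hi=39.828.
(300−201)/(39.828−35.478) × (35.628−35.478) + 201 = 99/4.350 × 0.150 + 201 ≈ 204.41 → 204.
PM10: 160 lies in 155–254, so I_lo=101, I_hi=150, C_lo=155, C_hi=254.
(150−101)/(254−155) × (160−155) + 101 = 49/99 × 5 + 101 ≈ 103.47 → 103.
NO₂ 1261.2: bracket 1219.9–1579.6 → index 201–300; slope 99/359.7, offset 41.3.
AQI = 201 + 99/359.7·41.3 ≈ 212.37 ⇒ 212.
O₃ 0.20976: bracket 0.11060–0.21441 → index 101–150; slope 49/0.10381, offset 0.09916.
AQI = 101 + 49/0.10381·0.09916 ≈ 147.81 ⇒ 148.
Sub-indices: PM2.5→203, SO₂→174, CO→204, PM10→103, NO₂→212, O₃→148. Ranked high→low: 212, 204, 203, 174, 148, 103. Second-highest sub-index = 204.

204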